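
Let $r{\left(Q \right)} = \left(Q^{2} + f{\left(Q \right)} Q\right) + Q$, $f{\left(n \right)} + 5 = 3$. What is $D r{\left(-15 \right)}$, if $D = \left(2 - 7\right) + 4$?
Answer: $-240$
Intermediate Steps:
$f{\left(n \right)} = -2$ ($f{\left(n \right)} = -5 + 3 = -2$)
$r{\left(Q \right)} = Q^{2} - Q$ ($r{\left(Q \right)} = \left(Q^{2} - 2 Q\right) + Q = Q^{2} - Q$)
$D = -1$ ($D = \left(2 - 7\right) + 4 = -5 + 4 = -1$)
$D r{\left(-15 \right)} = - \left(-15\right) \left(-1 - 15\right) = - \left(-15\right) \left(-16\right) = \left(-1\right) 240 = -240$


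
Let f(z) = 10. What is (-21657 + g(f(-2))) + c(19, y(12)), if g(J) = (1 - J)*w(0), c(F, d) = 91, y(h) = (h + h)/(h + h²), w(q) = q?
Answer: -21566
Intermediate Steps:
y(h) = 2*h/(h + h²) (y(h) = (2*h)/(h + h²) = 2*h/(h + h²))
g(J) = 0 (g(J) = (1 - J)*0 = 0)
(-21657 + g(f(-2))) + c(19, y(12)) = (-21657 + 0) + 91 = -21657 + 91 = -21566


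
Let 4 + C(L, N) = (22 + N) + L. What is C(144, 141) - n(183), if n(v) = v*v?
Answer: -33186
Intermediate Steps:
C(L, N) = 18 + L + N (C(L, N) = -4 + ((22 + N) + L) = -4 + (22 + L + N) = 18 + L + N)
n(v) = v²
C(144, 141) - n(183) = (18 + 144 + 141) - 1*183² = 303 - 1*33489 = 303 - 33489 = -33186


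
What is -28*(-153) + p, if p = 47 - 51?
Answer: 4280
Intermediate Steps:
p = -4
-28*(-153) + p = -28*(-153) - 4 = 4284 - 4 = 4280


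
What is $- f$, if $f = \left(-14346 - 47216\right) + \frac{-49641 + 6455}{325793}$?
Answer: $\frac{1542808604}{25061} \approx 61562.0$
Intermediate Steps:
$f = - \frac{1542808604}{25061}$ ($f = -61562 - \frac{3322}{25061} = - \frac{1542808604}{25061} \approx -61562.0$)
$- f = \left(-1\right) \left(- \frac{1542808604}{25061}\right) = \frac{1542808604}{25061}$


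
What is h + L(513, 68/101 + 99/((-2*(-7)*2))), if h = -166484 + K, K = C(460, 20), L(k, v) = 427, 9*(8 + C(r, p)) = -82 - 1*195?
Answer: -1494862/9 ≈ -1.6610e+5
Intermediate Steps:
C(r, p) = -349/9 (C(r, p) = -8 + (-82 - 1*195)/9 = -8 + (-82 - 195)/9 = -8 + (1/9)*(-277) = -8 - 277/9 = -349/9)
K = -349/9 ≈ -38.778
h = -1498705/9 (h = -166484 - 349/9 = -1498705/9 ≈ -1.6652e+5)
h + L(513, 68/101 + 99/((-2*(-7)*2))) = -1498705/9 + 427 = -1494862/9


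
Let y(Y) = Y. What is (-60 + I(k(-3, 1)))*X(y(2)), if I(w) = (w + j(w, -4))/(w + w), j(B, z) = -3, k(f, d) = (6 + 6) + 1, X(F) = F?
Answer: -1550/13 ≈ -119.23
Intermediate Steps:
k(f, d) = 13 (k(f, d) = 12 + 1 = 13)
I(w) = (-3 + w)/(2*w) (I(w) = (w - 3)/(w + w) = (-3 + w)/((2*w)) = (-3 + w)*(1/(2*w)) = (-3 + w)/(2*w))
(-60 + I(k(-3, 1)))*X(y(2)) = (-60 + (½)*(-3 + 13)/13)*2 = (-60 + (½)*(1/13)*10)*2 = (-60 + 5/13)*2 = -775/13*2 = -1550/13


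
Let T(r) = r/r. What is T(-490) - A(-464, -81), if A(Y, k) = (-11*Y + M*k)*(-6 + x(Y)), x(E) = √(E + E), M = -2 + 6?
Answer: 28681 - 19120*I*√58 ≈ 28681.0 - 1.4561e+5*I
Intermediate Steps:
M = 4
T(r) = 1
x(E) = √2*√E (x(E) = √(2*E) = √2*√E)
A(Y, k) = (-6 + √2*√Y)*(-11*Y + 4*k) (A(Y, k) = (-11*Y + 4*k)*(-6 + √2*√Y) = (-6 + √2*√Y)*(-11*Y + 4*k))
T(-490) - A(-464, -81) = 1 - (-24*(-81) + 66*(-464) - 11*√2*(-464)^(3/2) + 4*(-81)*√2*√(-464)) = 1 - (1944 - 30624 - 11*√2*(-1856*I*√29) + 4*(-81)*√2*(4*I*√29)) = 1 - (1944 - 30624 + 20416*I*√58 - 1296*I*√58) = 1 - (-28680 + 19120*I*√58) = 1 + (28680 - 19120*I*√58) = 28681 - 19120*I*√58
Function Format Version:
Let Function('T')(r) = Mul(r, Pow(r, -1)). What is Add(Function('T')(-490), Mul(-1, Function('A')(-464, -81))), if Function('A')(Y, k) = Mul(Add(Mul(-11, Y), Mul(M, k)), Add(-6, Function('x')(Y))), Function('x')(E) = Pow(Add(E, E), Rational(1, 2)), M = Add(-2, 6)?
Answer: Add(28681, Mul(-19120, I, Pow(58, Rational(1, 2)))) ≈ Add(28681., Mul(-1.4561e+5, I))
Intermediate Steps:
M = 4
Function('T')(r) = 1
Function('x')(E) = Mul(Pow(2, Rational(1, 2)), Pow(E, Rational(1, 2))) (Function('x')(E) = Pow(Mul(2, E), Rational(1, 2)) = Mul(Pow(2, Rational(1, 2)), Pow(E, Rational(1, 2))))
Function('A')(Y, k) = Mul(Add(-6, Mul(Pow(2, Rational(1, 2)), Pow(Y, Rational(1, 2)))), Add(Mul(-11, Y), Mul(4, k))) (Function('A')(Y, k) = Mul(Add(Mul(-11, Y), Mul(4, k)), Add(-6, Mul(Pow(2, Rational(1, 2)), Pow(Y, Rational(1, 2))))) = Mul(Add(-6, Mul(Pow(2, Rational(1, 2)), Pow(Y, Rational(1, 2)))), Add(Mul(-11, Y), Mul(4, k))))
Add(Function('T')(-490), Mul(-1, Function('A')(-464, -81))) = Add(1, Mul(-1, Add(Mul(-24, -81), Mul(66, -464), Mul(-11, Pow(2, Rational(1, 2)), Pow(-464, Rational(3, 2))), Mul(4, -81, Pow(2, Rational(1, 2)), Pow(-464, Rational(1, 2)))))) = Add(1, Mul(-1, Add(1944, -30624, Mul(-11, Pow(2, Rational(1, 2)), Mul(-1856, I, Pow(29, Rational(1, 2)))), Mul(4, -81, Pow(2, Rational(1, 2)), Mul(4, I, Pow(29, Rational(1, 2))))))) = Add(1, Mul(-1, Add(1944, -30624, Mul(20416, I, Pow(58, Rational(1, 2))), Mul(-1296, I, Pow(58, Rational(1, 2)))))) = Add(1, Mul(-1, Add(-28680, Mul(19120, I, Pow(58, Rational(1, 2)))))) = Add(1, Add(28680, Mul(-19120, I, Pow(58, Rational(1, 2))))) = Add(28681, Mul(-19120, I, Pow(58, Rational(1, 2))))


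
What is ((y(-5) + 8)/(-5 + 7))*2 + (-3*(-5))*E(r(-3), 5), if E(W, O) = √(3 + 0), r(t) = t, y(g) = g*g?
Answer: 33 + 15*√3 ≈ 58.981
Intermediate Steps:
y(g) = g²
E(W, O) = √3
((y(-5) + 8)/(-5 + 7))*2 + (-3*(-5))*E(r(-3), 5) = (((-5)² + 8)/(-5 + 7))*2 + (-3*(-5))*√3 = ((25 + 8)/2)*2 + 15*√3 = (33*(½))*2 + 15*√3 = (33/2)*2 + 15*√3 = 33 + 15*√3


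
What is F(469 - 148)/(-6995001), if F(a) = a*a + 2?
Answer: -103043/6995001 ≈ -0.014731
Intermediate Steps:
F(a) = 2 + a² (F(a) = a² + 2 = 2 + a²)
F(469 - 148)/(-6995001) = (2 + (469 - 148)²)/(-6995001) = (2 + 321²)*(-1/6995001) = (2 + 103041)*(-1/6995001) = 103043*(-1/6995001) = -103043/6995001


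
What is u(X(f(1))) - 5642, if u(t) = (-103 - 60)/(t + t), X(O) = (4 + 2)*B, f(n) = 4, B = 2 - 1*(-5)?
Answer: -474091/84 ≈ -5643.9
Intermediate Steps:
B = 7 (B = 2 + 5 = 7)
X(O) = 42 (X(O) = (4 + 2)*7 = 6*7 = 42)
u(t) = -163/(2*t) (u(t) = -163*1/(2*t) = -163/(2*t))
u(X(f(1))) - 5642 = -163/2/42 - 5642 = -163/2*1/42 - 5642 = -163/84 - 5642 = -474091/84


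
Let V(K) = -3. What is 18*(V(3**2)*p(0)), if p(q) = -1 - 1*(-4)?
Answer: -162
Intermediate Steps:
p(q) = 3 (p(q) = -1 + 4 = 3)
18*(V(3**2)*p(0)) = 18*(-3*3) = 18*(-9) = -162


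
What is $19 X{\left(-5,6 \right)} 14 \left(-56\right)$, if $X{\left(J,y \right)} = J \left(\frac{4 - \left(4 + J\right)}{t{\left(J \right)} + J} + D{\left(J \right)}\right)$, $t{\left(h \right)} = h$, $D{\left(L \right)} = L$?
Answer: $-409640$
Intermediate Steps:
$X{\left(J,y \right)} = J \left(- \frac{1}{2} + J\right)$ ($X{\left(J,y \right)} = J \left(\frac{4 - \left(4 + J\right)}{J + J} + J\right) = J \left(\frac{\left(-1\right) J}{2 J} + J\right) = J \left(- J \frac{1}{2 J} + J\right) = J \left(- \frac{1}{2} + J\right)$)
$19 X{\left(-5,6 \right)} 14 \left(-56\right) = 19 \left(- 5 \left(- \frac{1}{2} - 5\right)\right) 14 \left(-56\right) = 19 \left(\left(-5\right) \left(- \frac{11}{2}\right)\right) 14 \left(-56\right) = 19 \cdot \frac{55}{2} \cdot 14 \left(-56\right) = \frac{1045}{2} \cdot 14 \left(-56\right) = 7315 \left(-56\right) = -409640$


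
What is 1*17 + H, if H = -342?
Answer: -325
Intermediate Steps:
1*17 + H = 1*17 - 342 = 17 - 342 = -325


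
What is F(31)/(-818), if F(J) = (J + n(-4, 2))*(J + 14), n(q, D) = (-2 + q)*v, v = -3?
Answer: -2205/818 ≈ -2.6956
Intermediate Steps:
n(q, D) = 6 - 3*q (n(q, D) = (-2 + q)*(-3) = 6 - 3*q)
F(J) = (14 + J)*(18 + J) (F(J) = (J + (6 - 3*(-4)))*(J + 14) = (J + (6 + 12))*(14 + J) = (J + 18)*(14 + J) = (18 + J)*(14 + J) = (14 + J)*(18 + J))
F(31)/(-818) = (252 + 31**2 + 32*31)/(-818) = (252 + 961 + 992)*(-1/818) = 2205*(-1/818) = -2205/818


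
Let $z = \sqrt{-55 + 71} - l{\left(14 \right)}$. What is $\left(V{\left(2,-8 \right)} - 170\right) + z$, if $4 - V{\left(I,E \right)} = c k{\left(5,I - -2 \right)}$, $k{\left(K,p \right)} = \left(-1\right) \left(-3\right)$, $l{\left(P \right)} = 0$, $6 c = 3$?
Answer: $- \frac{327}{2} \approx -163.5$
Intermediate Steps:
$c = \frac{1}{2}$ ($c = \frac{1}{6} \cdot 3 = \frac{1}{2} \approx 0.5$)
$k{\left(K,p \right)} = 3$
$V{\left(I,E \right)} = \frac{5}{2}$ ($V{\left(I,E \right)} = 4 - \frac{1}{2} \cdot 3 = 4 - \frac{3}{2} = \frac{5}{2}$)
$z = 4$ ($z = \sqrt{-55 + 71} - 0 = \sqrt{16} + 0 = 4 + 0 = 4$)
$\left(V{\left(2,-8 \right)} - 170\right) + z = \left(\frac{5}{2} - 170\right) + 4 = - \frac{335}{2} + 4 = - \frac{327}{2}$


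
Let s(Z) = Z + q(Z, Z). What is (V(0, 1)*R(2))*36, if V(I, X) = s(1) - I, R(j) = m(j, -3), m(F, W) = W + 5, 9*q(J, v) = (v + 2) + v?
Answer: 104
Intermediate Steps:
q(J, v) = 2/9 + 2*v/9 (q(J, v) = ((v + 2) + v)/9 = ((2 + v) + v)/9 = (2 + 2*v)/9 = 2/9 + 2*v/9)
m(F, W) = 5 + W
s(Z) = 2/9 + 11*Z/9 (s(Z) = Z + (2/9 + 2*Z/9) = 2/9 + 11*Z/9)
R(j) = 2 (R(j) = 5 - 3 = 2)
V(I, X) = 13/9 - I (V(I, X) = (2/9 + (11/9)*1) - I = (2/9 + 11/9) - I = 13/9 - I)
(V(0, 1)*R(2))*36 = ((13/9 - 1*0)*2)*36 = ((13/9 + 0)*2)*36 = ((13/9)*2)*36 = (26/9)*36 = 104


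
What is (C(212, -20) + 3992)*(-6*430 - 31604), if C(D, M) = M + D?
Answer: -143025856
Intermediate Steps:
C(D, M) = D + M
(C(212, -20) + 3992)*(-6*430 - 31604) = ((212 - 20) + 3992)*(-6*430 - 31604) = (192 + 3992)*(-2580 - 31604) = 4184*(-34184) = -143025856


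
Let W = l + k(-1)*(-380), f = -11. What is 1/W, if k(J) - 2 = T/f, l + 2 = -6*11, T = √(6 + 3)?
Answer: -11/7968 ≈ -0.0013805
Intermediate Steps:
T = 3 (T = √9 = 3)
l = -68 (l = -2 - 6*11 = -2 - 66 = -68)
k(J) = 19/11 (k(J) = 2 + 3/(-11) = 2 + 3*(-1/11) = 2 - 3/11 = 19/11)
W = -7968/11 (W = -68 + (19/11)*(-380) = -68 - 7220/11 = -7968/11 ≈ -724.36)
1/W = 1/(-7968/11) = -11/7968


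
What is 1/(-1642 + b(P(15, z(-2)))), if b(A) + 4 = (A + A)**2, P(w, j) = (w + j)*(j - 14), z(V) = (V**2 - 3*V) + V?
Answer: 1/74530 ≈ 1.3417e-5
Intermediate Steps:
z(V) = V**2 - 2*V
P(w, j) = (-14 + j)*(j + w) (P(w, j) = (j + w)*(-14 + j) = (-14 + j)*(j + w))
b(A) = -4 + 4*A**2 (b(A) = -4 + (A + A)**2 = -4 + (2*A)**2 = -4 + 4*A**2)
1/(-1642 + b(P(15, z(-2)))) = 1/(-1642 + (-4 + 4*((-2*(-2 - 2))**2 - (-28)*(-2 - 2) - 14*15 - 2*(-2 - 2)*15)**2)) = 1/(-1642 + (-4 + 4*((-2*(-4))**2 - (-28)*(-4) - 210 - 2*(-4)*15)**2)) = 1/(-1642 + (-4 + 4*(8**2 - 14*8 - 210 + 8*15)**2)) = 1/(-1642 + (-4 + 4*(64 - 112 - 210 + 120)**2)) = 1/(-1642 + (-4 + 4*(-138)**2)) = 1/(-1642 + (-4 + 4*19044)) = 1/(-1642 + (-4 + 76176)) = 1/(-1642 + 76172) = 1/74530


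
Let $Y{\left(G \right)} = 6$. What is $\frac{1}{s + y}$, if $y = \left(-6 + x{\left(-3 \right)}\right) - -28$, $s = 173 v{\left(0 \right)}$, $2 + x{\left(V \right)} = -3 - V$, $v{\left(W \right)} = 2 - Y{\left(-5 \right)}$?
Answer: $- \frac{1}{672} \approx -0.0014881$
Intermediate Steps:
$v{\left(W \right)} = -4$ ($v{\left(W \right)} = 2 - 6 = -4$)
$x{\left(V \right)} = -5 - V$ ($x{\left(V \right)} = -2 - \left(3 + V\right) = -5 - V$)
$s = -692$ ($s = 173 \left(-4\right) = -692$)
$y = 20$ ($y = \left(-6 - 2\right) - -28 = \left(-6 + \left(-5 + 3\right)\right) + 28 = \left(-6 - 2\right) + 28 = -8 + 28 = 20$)
$\frac{1}{s + y} = \frac{1}{-692 + 20} = \frac{1}{-672} = - \frac{1}{672}$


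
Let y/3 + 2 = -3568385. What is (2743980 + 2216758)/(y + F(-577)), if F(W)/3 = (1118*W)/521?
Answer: -2584544498/5579324139 ≈ -0.46324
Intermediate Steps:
F(W) = 3354*W/521 (F(W) = 3*((1118*W)/521) = 3*((1118*W)*(1/521)) = 3*(1118*W/521) = 3354*W/521)
y = -10705161 (y = -6 + 3*(-3568385) = -6 - 10705155 = -10705161)
(2743980 + 2216758)/(y + F(-577)) = (2743980 + 2216758)/(-10705161 + (3354/521)*(-577)) = 4960738/(-10705161 - 1935258/521) = 4960738/(-5579324139/521) = 4960738*(-521/5579324139) = -2584544498/5579324139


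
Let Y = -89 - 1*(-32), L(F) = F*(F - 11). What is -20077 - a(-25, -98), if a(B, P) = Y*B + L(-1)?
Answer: -21514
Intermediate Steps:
L(F) = F*(-11 + F)
Y = -57 (Y = -89 + 32 = -57)
a(B, P) = 12 - 57*B (a(B, P) = -57*B - (-11 - 1) = -57*B - 1*(-12) = -57*B + 12 = 12 - 57*B)
-20077 - a(-25, -98) = -20077 - (12 - 57*(-25)) = -20077 - (12 + 1425) = -20077 - 1*1437 = -20077 - 1437 = -21514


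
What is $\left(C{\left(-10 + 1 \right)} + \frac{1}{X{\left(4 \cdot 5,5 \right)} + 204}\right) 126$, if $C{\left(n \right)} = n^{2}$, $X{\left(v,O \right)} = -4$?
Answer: $\frac{1020663}{100} \approx 10207.0$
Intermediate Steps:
$\left(C{\left(-10 + 1 \right)} + \frac{1}{X{\left(4 \cdot 5,5 \right)} + 204}\right) 126 = \left(\left(-10 + 1\right)^{2} + \frac{1}{-4 + 204}\right) 126 = \left(\left(-9\right)^{2} + \frac{1}{200}\right) 126 = \left(81 + \frac{1}{200}\right) 126 = \frac{16201}{200} \cdot 126 = \frac{1020663}{100}$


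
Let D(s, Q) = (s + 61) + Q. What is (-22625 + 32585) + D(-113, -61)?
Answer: 9847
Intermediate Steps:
D(s, Q) = 61 + Q + s (D(s, Q) = (61 + s) + Q = 61 + Q + s)
(-22625 + 32585) + D(-113, -61) = (-22625 + 32585) + (61 - 61 - 113) = 9960 - 113 = 9847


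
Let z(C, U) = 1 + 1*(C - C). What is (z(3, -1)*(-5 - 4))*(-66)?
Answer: 594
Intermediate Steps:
z(C, U) = 1 (z(C, U) = 1 + 1*0 = 1 + 0 = 1)
(z(3, -1)*(-5 - 4))*(-66) = (1*(-5 - 4))*(-66) = (1*(-9))*(-66) = -9*(-66) = 594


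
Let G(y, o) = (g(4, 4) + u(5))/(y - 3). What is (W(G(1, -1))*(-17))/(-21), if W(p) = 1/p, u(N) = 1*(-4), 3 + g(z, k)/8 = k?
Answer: -17/42 ≈ -0.40476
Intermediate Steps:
g(z, k) = -24 + 8*k
u(N) = -4
G(y, o) = 4/(-3 + y) (G(y, o) = ((-24 + 8*4) - 4)/(y - 3) = ((-24 + 32) - 4)/(-3 + y) = (8 - 4)/(-3 + y) = 4/(-3 + y))
W(p) = 1/p
(W(G(1, -1))*(-17))/(-21) = (-17/(4/(-3 + 1)))/(-21) = (-17/(4/(-2)))*(-1/21) = (-17/(4*(-1/2)))*(-1/21) = (-17/(-2))*(-1/21) = -1/2*(-17)*(-1/21) = (17/2)*(-1/21) = -17/42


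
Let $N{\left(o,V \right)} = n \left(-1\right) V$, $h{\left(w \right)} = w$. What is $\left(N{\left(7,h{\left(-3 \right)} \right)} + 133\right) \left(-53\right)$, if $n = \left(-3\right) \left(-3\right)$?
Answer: $-8480$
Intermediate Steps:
$n = 9$
$N{\left(o,V \right)} = - 9 V$ ($N{\left(o,V \right)} = 9 \left(-1\right) V = - 9 V$)
$\left(N{\left(7,h{\left(-3 \right)} \right)} + 133\right) \left(-53\right) = \left(\left(-9\right) \left(-3\right) + 133\right) \left(-53\right) = \left(27 + 133\right) \left(-53\right) = 160 \left(-53\right) = -8480$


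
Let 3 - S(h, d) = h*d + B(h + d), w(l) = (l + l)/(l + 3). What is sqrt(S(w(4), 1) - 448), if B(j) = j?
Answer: I*sqrt(21966)/7 ≈ 21.173*I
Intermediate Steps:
w(l) = 2*l/(3 + l) (w(l) = (2*l)/(3 + l) = 2*l/(3 + l))
S(h, d) = 3 - d - h - d*h (S(h, d) = 3 - (h*d + (h + d)) = 3 - (d*h + (d + h)) = 3 - (d + h + d*h) = 3 + (-d - h - d*h) = 3 - d - h - d*h)
sqrt(S(w(4), 1) - 448) = sqrt((3 - 1*1 - 2*4/(3 + 4) - 1*1*2*4/(3 + 4)) - 448) = sqrt((3 - 1 - 2*4/7 - 1*1*2*4/7) - 448) = sqrt((3 - 1 - 2*4/7 - 1*1*2*4*(1/7)) - 448) = sqrt((3 - 1 - 1*8/7 - 1*1*8/7) - 448) = sqrt((3 - 1 - 8/7 - 8/7) - 448) = sqrt(-2/7 - 448) = sqrt(-3138/7) = I*sqrt(21966)/7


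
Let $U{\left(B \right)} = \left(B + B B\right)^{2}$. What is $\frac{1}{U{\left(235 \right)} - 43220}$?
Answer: $\frac{1}{3075768380} \approx 3.2512 \cdot 10^{-10}$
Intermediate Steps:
$U{\left(B \right)} = \left(B + B^{2}\right)^{2}$
$\frac{1}{U{\left(235 \right)} - 43220} = \frac{1}{235^{2} \left(1 + 235\right)^{2} - 43220} = \frac{1}{55225 \cdot 236^{2} - 43220} = \frac{1}{55225 \cdot 55696 - 43220} = \frac{1}{3075811600 - 43220} = \frac{1}{3075768380}$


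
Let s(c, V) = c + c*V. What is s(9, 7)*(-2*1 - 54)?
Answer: -4032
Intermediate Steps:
s(c, V) = c + V*c
s(9, 7)*(-2*1 - 54) = (9*(1 + 7))*(-2*1 - 54) = (9*8)*(-2 - 54) = 72*(-56) = -4032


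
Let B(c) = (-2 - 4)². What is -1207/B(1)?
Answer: -1207/36 ≈ -33.528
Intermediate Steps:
B(c) = 36 (B(c) = (-6)² = 36)
-1207/B(1) = -1207/36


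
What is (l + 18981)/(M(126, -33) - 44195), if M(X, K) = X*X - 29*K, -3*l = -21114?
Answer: -26019/27362 ≈ -0.95092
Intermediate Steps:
l = 7038 (l = -⅓*(-21114) = 7038)
M(X, K) = X² - 29*K
(l + 18981)/(M(126, -33) - 44195) = (7038 + 18981)/((126² - 29*(-33)) - 44195) = 26019/((15876 + 957) - 44195) = 26019/(16833 - 44195) = 26019/(-27362) = 26019*(-1/27362) = -26019/27362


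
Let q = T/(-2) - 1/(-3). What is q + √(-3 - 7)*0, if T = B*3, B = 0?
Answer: ⅓ ≈ 0.33333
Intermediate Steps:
T = 0 (T = 0*3 = 0)
q = ⅓ (q = 0/(-2) - 1/(-3) = 0*(-½) - 1*(-⅓) = 0 + ⅓ = ⅓ ≈ 0.33333)
q + √(-3 - 7)*0 = ⅓ + √(-3 - 7)*0 = ⅓ + √(-10)*0 = ⅓ + (I*√10)*0 = ⅓ + 0 = ⅓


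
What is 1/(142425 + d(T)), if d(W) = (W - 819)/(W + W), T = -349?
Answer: 349/49706909 ≈ 7.0212e-6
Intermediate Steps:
d(W) = (-819 + W)/(2*W) (d(W) = (-819 + W)/((2*W)) = (-819 + W)*(1/(2*W)) = (-819 + W)/(2*W))
1/(142425 + d(T)) = 1/(142425 + (1/2)*(-819 - 349)/(-349)) = 1/(142425 + (1/2)*(-1/349)*(-1168)) = 1/(142425 + 584/349) = 1/(49706909/349) = 349/49706909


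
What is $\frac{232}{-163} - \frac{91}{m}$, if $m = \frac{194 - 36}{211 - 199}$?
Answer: $- \frac{107326}{12877} \approx -8.3347$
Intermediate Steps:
$m = \frac{79}{6}$ ($m = \frac{158}{12} = 158 \cdot \frac{1}{12} = \frac{79}{6} \approx 13.167$)
$\frac{232}{-163} - \frac{91}{m} = \frac{232}{-163} - \frac{91}{\frac{79}{6}} = 232 \left(- \frac{1}{163}\right) - \frac{546}{79} = - \frac{232}{163} - \frac{546}{79} = - \frac{107326}{12877}$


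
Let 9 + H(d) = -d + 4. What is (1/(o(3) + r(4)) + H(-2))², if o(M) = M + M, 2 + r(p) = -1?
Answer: 64/9 ≈ 7.1111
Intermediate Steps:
r(p) = -3 (r(p) = -2 - 1 = -3)
o(M) = 2*M
H(d) = -5 - d (H(d) = -9 + (-d + 4) = -9 + (4 - d) = -5 - d)
(1/(o(3) + r(4)) + H(-2))² = (1/(2*3 - 3) + (-5 - 1*(-2)))² = (1/(6 - 3) + (-5 + 2))² = (1/3 - 3)² = (⅓ - 3)² = (-8/3)² = 64/9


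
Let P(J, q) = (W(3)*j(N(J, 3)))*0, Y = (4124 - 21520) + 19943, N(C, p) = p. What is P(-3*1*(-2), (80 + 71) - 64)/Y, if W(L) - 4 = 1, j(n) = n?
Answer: 0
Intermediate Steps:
W(L) = 5 (W(L) = 4 + 1 = 5)
Y = 2547 (Y = -17396 + 19943 = 2547)
P(J, q) = 0 (P(J, q) = (5*3)*0 = 15*0 = 0)
P(-3*1*(-2), (80 + 71) - 64)/Y = 0/2547 = 0*(1/2547) = 0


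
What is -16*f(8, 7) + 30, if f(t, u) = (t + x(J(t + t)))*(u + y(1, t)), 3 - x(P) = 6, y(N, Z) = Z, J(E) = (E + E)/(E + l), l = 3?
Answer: -1170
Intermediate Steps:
J(E) = 2*E/(3 + E) (J(E) = (E + E)/(E + 3) = (2*E)/(3 + E) = 2*E/(3 + E))
x(P) = -3 (x(P) = 3 - 1*6 = 3 - 6 = -3)
f(t, u) = (-3 + t)*(t + u) (f(t, u) = (t - 3)*(u + t) = (-3 + t)*(t + u))
-16*f(8, 7) + 30 = -16*(8² - 3*8 - 3*7 + 8*7) + 30 = -16*(64 - 24 - 21 + 56) + 30 = -16*75 + 30 = -1200 + 30 = -1170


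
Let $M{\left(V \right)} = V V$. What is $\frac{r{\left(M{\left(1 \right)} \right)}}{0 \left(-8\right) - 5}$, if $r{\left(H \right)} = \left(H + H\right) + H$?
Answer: $- \frac{3}{5} \approx -0.6$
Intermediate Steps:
$M{\left(V \right)} = V^{2}$
$r{\left(H \right)} = 3 H$ ($r{\left(H \right)} = 2 H + H = 3 H$)
$\frac{r{\left(M{\left(1 \right)} \right)}}{0 \left(-8\right) - 5} = \frac{3 \cdot 1^{2}}{0 \left(-8\right) - 5} = \frac{3 \cdot 1}{0 - 5} = \frac{3}{-5} = 3 \left(- \frac{1}{5}\right) = - \frac{3}{5}$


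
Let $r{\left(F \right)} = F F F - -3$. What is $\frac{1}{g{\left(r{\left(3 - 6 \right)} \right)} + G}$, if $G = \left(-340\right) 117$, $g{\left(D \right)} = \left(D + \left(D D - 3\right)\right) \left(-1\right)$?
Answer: $- \frac{1}{40329} \approx -2.4796 \cdot 10^{-5}$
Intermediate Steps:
$r{\left(F \right)} = 3 + F^{3}$ ($r{\left(F \right)} = F^{2} F + 3 = F^{3} + 3 = 3 + F^{3}$)
$g{\left(D \right)} = 3 - D - D^{2}$ ($g{\left(D \right)} = \left(D + \left(D^{2} - 3\right)\right) \left(-1\right) = \left(D + \left(-3 + D^{2}\right)\right) \left(-1\right) = \left(-3 + D + D^{2}\right) \left(-1\right) = 3 - D - D^{2}$)
$G = -39780$
$\frac{1}{g{\left(r{\left(3 - 6 \right)} \right)} + G} = \frac{1}{\left(3 - \left(3 + \left(3 - 6\right)^{3}\right) - \left(3 + \left(3 - 6\right)^{3}\right)^{2}\right) - 39780} = \frac{1}{\left(3 - \left(3 + \left(-3\right)^{3}\right) - \left(3 + \left(-3\right)^{3}\right)^{2}\right) - 39780} = \frac{1}{\left(3 - \left(3 - 27\right) - \left(3 - 27\right)^{2}\right) - 39780} = \frac{1}{\left(3 - -24 - \left(-24\right)^{2}\right) - 39780} = \frac{1}{\left(3 + 24 - 576\right) - 39780} = \frac{1}{-549 - 39780} = \frac{1}{-40329} = - \frac{1}{40329}$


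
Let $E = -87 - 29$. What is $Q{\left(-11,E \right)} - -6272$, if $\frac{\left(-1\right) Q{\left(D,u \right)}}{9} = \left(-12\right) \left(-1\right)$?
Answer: $6164$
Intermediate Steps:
$E = -116$ ($E = -87 - 29 = -116$)
$Q{\left(D,u \right)} = -108$ ($Q{\left(D,u \right)} = - 9 \left(\left(-12\right) \left(-1\right)\right) = \left(-9\right) 12 = -108$)
$Q{\left(-11,E \right)} - -6272 = -108 - -6272 = -108 + 6272 = 6164$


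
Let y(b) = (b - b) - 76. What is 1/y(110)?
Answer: -1/76 ≈ -0.013158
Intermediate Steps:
y(b) = -76 (y(b) = 0 - 76 = -76)
1/y(110) = 1/(-76) = -1/76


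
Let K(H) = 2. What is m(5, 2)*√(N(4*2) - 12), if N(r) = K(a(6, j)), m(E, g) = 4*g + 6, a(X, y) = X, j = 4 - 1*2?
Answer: 14*I*√10 ≈ 44.272*I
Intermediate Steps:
j = 2 (j = 4 - 2 = 2)
m(E, g) = 6 + 4*g
N(r) = 2
m(5, 2)*√(N(4*2) - 12) = (6 + 4*2)*√(2 - 12) = (6 + 8)*√(-10) = 14*(I*√10) = 14*I*√10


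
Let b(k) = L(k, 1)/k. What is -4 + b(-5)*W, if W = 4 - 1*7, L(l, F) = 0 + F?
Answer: -17/5 ≈ -3.4000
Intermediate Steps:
L(l, F) = F
W = -3 (W = 4 - 7 = -3)
b(k) = 1/k
-4 + b(-5)*W = -4 - 3/(-5) = -4 - 1/5*(-3) = -4 + 3/5 = -17/5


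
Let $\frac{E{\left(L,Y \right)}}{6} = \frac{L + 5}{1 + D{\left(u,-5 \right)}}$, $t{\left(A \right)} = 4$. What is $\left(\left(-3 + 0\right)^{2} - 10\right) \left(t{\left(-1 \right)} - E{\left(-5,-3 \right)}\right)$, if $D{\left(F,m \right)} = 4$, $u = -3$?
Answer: $-4$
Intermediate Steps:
$E{\left(L,Y \right)} = 6 + \frac{6 L}{5}$ ($E{\left(L,Y \right)} = 6 \frac{L + 5}{1 + 4} = 6 \frac{5 + L}{5} = 6 \left(5 + L\right) \frac{1}{5} = 6 \left(1 + \frac{L}{5}\right) = 6 + \frac{6 L}{5}$)
$\left(\left(-3 + 0\right)^{2} - 10\right) \left(t{\left(-1 \right)} - E{\left(-5,-3 \right)}\right) = \left(\left(-3 + 0\right)^{2} - 10\right) \left(4 - \left(6 + \frac{6}{5} \left(-5\right)\right)\right) = \left(\left(-3\right)^{2} - 10\right) \left(4 - \left(6 - 6\right)\right) = \left(9 - 10\right) \left(4 - 0\right) = - (4 + 0) = \left(-1\right) 4 = -4$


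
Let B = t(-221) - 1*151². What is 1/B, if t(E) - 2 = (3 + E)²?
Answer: 1/24725 ≈ 4.0445e-5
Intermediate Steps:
t(E) = 2 + (3 + E)²
B = 24725 (B = (2 + (3 - 221)²) - 1*151² = (2 + (-218)²) - 1*22801 = (2 + 47524) - 22801 = 47526 - 22801 = 24725)
1/B = 1/24725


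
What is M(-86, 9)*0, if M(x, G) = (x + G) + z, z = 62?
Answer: 0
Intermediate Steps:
M(x, G) = 62 + G + x (M(x, G) = (x + G) + 62 = (G + x) + 62 = 62 + G + x)
M(-86, 9)*0 = (62 + 9 - 86)*0 = -15*0 = 0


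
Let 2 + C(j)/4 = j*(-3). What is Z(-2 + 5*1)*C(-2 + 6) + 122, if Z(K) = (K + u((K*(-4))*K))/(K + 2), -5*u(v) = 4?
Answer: 2434/25 ≈ 97.360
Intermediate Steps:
u(v) = -4/5 (u(v) = -1/5*4 = -4/5)
C(j) = -8 - 12*j (C(j) = -8 + 4*(j*(-3)) = -8 + 4*(-3*j) = -8 - 12*j)
Z(K) = (-4/5 + K)/(2 + K) (Z(K) = (K - 4/5)/(K + 2) = (-4/5 + K)/(2 + K))
Z(-2 + 5*1)*C(-2 + 6) + 122 = ((-4/5 + (-2 + 5*1))/(2 + (-2 + 5*1)))*(-8 - 12*(-2 + 6)) + 122 = ((-4/5 + (-2 + 5))/(2 + (-2 + 5)))*(-8 - 12*4) + 122 = ((-4/5 + 3)/(2 + 3))*(-8 - 48) + 122 = ((11/5)/5)*(-56) + 122 = ((1/5)*(11/5))*(-56) + 122 = (11/25)*(-56) + 122 = -616/25 + 122 = 2434/25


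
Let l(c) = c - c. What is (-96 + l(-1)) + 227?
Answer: 131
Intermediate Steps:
l(c) = 0
(-96 + l(-1)) + 227 = (-96 + 0) + 227 = -96 + 227 = 131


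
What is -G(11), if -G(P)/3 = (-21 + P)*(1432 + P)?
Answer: -43290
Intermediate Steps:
G(P) = -3*(-21 + P)*(1432 + P)
-G(11) = -(90216 - 4233*11 - 3*11**2) = -(90216 - 46563 - 3*121) = -(90216 - 46563 - 363) = -1*43290 = -43290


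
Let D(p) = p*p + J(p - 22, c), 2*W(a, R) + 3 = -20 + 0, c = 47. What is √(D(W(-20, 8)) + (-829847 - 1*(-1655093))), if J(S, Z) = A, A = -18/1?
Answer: √3301441/2 ≈ 908.49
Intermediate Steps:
A = -18 (A = -18*1 = -18)
J(S, Z) = -18
W(a, R) = -23/2 (W(a, R) = -3/2 + (-20 + 0)/2 = -3/2 + (½)*(-20) = -3/2 - 10 = -23/2)
D(p) = -18 + p² (D(p) = p*p - 18 = p² - 18 = -18 + p²)
√(D(W(-20, 8)) + (-829847 - 1*(-1655093))) = √((-18 + (-23/2)²) + (-829847 - 1*(-1655093))) = √((-18 + 529/4) + (-829847 + 1655093)) = √(457/4 + 825246) = √(3301441/4) = √3301441/2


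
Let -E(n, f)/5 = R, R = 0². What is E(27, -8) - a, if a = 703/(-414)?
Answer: 703/414 ≈ 1.6981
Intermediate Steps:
R = 0
E(n, f) = 0 (E(n, f) = -5*0 = 0)
a = -703/414 (a = 703*(-1/414) = -703/414 ≈ -1.6981)
E(27, -8) - a = 0 - 1*(-703/414) = 0 + 703/414 = 703/414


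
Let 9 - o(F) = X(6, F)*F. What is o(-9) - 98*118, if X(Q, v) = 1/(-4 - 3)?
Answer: -80894/7 ≈ -11556.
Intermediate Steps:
X(Q, v) = -⅐ (X(Q, v) = 1/(-7) = -⅐)
o(F) = 9 + F/7 (o(F) = 9 - (-1)*F/7 = 9 + F/7)
o(-9) - 98*118 = (9 + (⅐)*(-9)) - 98*118 = (9 - 9/7) - 11564 = 54/7 - 11564 = -80894/7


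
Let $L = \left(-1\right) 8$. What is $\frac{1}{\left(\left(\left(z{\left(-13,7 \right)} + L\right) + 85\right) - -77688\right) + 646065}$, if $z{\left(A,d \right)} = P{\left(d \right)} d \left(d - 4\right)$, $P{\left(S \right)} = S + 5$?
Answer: $\frac{1}{724082} \approx 1.3811 \cdot 10^{-6}$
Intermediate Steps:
$P{\left(S \right)} = 5 + S$
$L = -8$
$z{\left(A,d \right)} = d \left(-4 + d\right) \left(5 + d\right)$ ($z{\left(A,d \right)} = \left(5 + d\right) d \left(d - 4\right) = d \left(5 + d\right) \left(-4 + d\right) = d \left(-4 + d\right) \left(5 + d\right)$)
$\frac{1}{\left(\left(\left(z{\left(-13,7 \right)} + L\right) + 85\right) - -77688\right) + 646065} = \frac{1}{\left(\left(\left(7 \left(-4 + 7\right) \left(5 + 7\right) - 8\right) + 85\right) - -77688\right) + 646065} = \frac{1}{\left(\left(\left(7 \cdot 3 \cdot 12 - 8\right) + 85\right) + 77688\right) + 646065} = \frac{1}{\left(\left(\left(252 - 8\right) + 85\right) + 77688\right) + 646065} = \frac{1}{\left(\left(244 + 85\right) + 77688\right) + 646065} = \frac{1}{\left(329 + 77688\right) + 646065} = \frac{1}{78017 + 646065} = \frac{1}{724082}$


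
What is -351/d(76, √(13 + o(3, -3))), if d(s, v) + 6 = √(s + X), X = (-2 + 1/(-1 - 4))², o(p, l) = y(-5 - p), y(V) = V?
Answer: -52650/1121 - 1755*√2021/1121 ≈ -117.35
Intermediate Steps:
o(p, l) = -5 - p
X = 121/25 (X = (-2 + 1/(-5))² = (-2 - ⅕)² = (-11/5)² = 121/25 ≈ 4.8400)
d(s, v) = -6 + √(121/25 + s) (d(s, v) = -6 + √(s + 121/25) = -6 + √(121/25 + s))
-351/d(76, √(13 + o(3, -3))) = -351/(-6 + √(121 + 25*76)/5) = -351/(-6 + √(121 + 1900)/5) = -351/(-6 + √2021/5)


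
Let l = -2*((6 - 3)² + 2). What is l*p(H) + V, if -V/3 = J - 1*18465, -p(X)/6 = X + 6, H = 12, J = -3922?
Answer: 69537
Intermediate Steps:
p(X) = -36 - 6*X (p(X) = -6*(X + 6) = -6*(6 + X) = -36 - 6*X)
l = -22 (l = -2*(3² + 2) = -2*(9 + 2) = -2*11 = -22)
V = 67161 (V = -3*(-3922 - 1*18465) = -3*(-3922 - 18465) = -3*(-22387) = 67161)
l*p(H) + V = -22*(-36 - 6*12) + 67161 = -22*(-36 - 72) + 67161 = -22*(-108) + 67161 = 2376 + 67161 = 69537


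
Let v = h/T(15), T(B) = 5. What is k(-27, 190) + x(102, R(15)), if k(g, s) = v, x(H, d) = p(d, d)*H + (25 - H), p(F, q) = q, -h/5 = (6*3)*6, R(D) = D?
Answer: 1345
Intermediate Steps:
h = -540 (h = -5*6*3*6 = -90*6 = -5*108 = -540)
v = -108 (v = -540/5 = -540*⅕ = -108)
x(H, d) = 25 - H + H*d (x(H, d) = d*H + (25 - H) = H*d + (25 - H) = 25 - H + H*d)
k(g, s) = -108
k(-27, 190) + x(102, R(15)) = -108 + (25 - 1*102 + 102*15) = -108 + (25 - 102 + 1530) = -108 + 1453 = 1345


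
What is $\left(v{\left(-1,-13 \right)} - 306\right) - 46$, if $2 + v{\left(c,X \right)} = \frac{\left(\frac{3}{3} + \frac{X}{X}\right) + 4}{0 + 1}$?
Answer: $-348$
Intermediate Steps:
$v{\left(c,X \right)} = 4$ ($v{\left(c,X \right)} = -2 + \frac{\left(\frac{3}{3} + \frac{X}{X}\right) + 4}{0 + 1} = -2 + \frac{\left(3 \cdot \frac{1}{3} + 1\right) + 4}{1} = -2 + \left(\left(1 + 1\right) + 4\right) 1 = -2 + \left(2 + 4\right) 1 = -2 + 6 \cdot 1 = -2 + 6 = 4$)
$\left(v{\left(-1,-13 \right)} - 306\right) - 46 = \left(4 - 306\right) - 46 = -302 - 46 = -348$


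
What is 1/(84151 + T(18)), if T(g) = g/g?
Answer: 1/84152 ≈ 1.1883e-5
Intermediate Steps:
T(g) = 1
1/(84151 + T(18)) = 1/(84151 + 1) = 1/84152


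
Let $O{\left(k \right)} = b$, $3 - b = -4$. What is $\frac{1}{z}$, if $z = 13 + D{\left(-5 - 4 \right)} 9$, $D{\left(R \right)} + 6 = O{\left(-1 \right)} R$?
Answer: $- \frac{1}{608} \approx -0.0016447$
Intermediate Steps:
$b = 7$ ($b = 3 - -4 = 3 + 4 = 7$)
$O{\left(k \right)} = 7$
$D{\left(R \right)} = -6 + 7 R$
$z = -608$ ($z = 13 + \left(-6 + 7 \left(-5 - 4\right)\right) 9 = 13 + \left(-6 + 7 \left(-9\right)\right) 9 = 13 + \left(-6 - 63\right) 9 = 13 - 621 = -608$)
$\frac{1}{z} = \frac{1}{-608} = - \frac{1}{608}$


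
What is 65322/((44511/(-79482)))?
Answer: -1730641068/14837 ≈ -1.1664e+5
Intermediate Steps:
65322/((44511/(-79482))) = 65322/((44511*(-1/79482))) = 65322/(-14837/26494) = 65322*(-26494/14837) = -1730641068/14837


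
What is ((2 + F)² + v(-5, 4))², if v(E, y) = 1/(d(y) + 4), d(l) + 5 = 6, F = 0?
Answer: 441/25 ≈ 17.640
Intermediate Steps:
d(l) = 1 (d(l) = -5 + 6 = 1)
v(E, y) = ⅕ (v(E, y) = 1/(1 + 4) = 1/5 = ⅕)
((2 + F)² + v(-5, 4))² = ((2 + 0)² + ⅕)² = (2² + ⅕)² = (4 + ⅕)² = (21/5)² = 441/25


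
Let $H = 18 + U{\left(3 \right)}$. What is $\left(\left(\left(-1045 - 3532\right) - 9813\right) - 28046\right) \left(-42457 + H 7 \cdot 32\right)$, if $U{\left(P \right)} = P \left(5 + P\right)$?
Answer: $1402467364$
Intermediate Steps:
$H = 42$ ($H = 18 + 3 \left(5 + 3\right) = 18 + 3 \cdot 8 = 18 + 24 = 42$)
$\left(\left(\left(-1045 - 3532\right) - 9813\right) - 28046\right) \left(-42457 + H 7 \cdot 32\right) = \left(\left(\left(-1045 - 3532\right) - 9813\right) - 28046\right) \left(-42457 + 42 \cdot 7 \cdot 32\right) = \left(\left(-4577 - 9813\right) - 28046\right) \left(-42457 + 294 \cdot 32\right) = \left(-14390 - 28046\right) \left(-42457 + 9408\right) = \left(-42436\right) \left(-33049\right) = 1402467364$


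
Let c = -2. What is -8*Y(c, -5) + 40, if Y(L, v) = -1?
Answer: 48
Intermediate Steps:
-8*Y(c, -5) + 40 = -8*(-1) + 40 = 8 + 40 = 48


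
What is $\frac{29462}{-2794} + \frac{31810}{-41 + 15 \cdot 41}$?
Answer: $\frac{17991488}{400939} \approx 44.873$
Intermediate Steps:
$\frac{29462}{-2794} + \frac{31810}{-41 + 15 \cdot 41} = 29462 \left(- \frac{1}{2794}\right) + \frac{31810}{-41 + 615} = - \frac{14731}{1397} + \frac{31810}{574} = - \frac{14731}{1397} + 31810 \cdot \frac{1}{574} = - \frac{14731}{1397} + \frac{15905}{287} = \frac{17991488}{400939}$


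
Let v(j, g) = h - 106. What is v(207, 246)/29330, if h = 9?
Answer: -97/29330 ≈ -0.0033072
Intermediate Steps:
v(j, g) = -97 (v(j, g) = 9 - 106 = -97)
v(207, 246)/29330 = -97/29330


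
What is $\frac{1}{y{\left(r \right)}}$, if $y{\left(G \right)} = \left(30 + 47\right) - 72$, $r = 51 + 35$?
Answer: $\frac{1}{5} \approx 0.2$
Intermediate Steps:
$r = 86$
$y{\left(G \right)} = 5$ ($y{\left(G \right)} = 77 - 72 = 5$)
$\frac{1}{y{\left(r \right)}} = \frac{1}{5}$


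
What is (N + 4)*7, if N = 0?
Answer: 28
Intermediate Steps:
(N + 4)*7 = (0 + 4)*7 = 4*7 = 28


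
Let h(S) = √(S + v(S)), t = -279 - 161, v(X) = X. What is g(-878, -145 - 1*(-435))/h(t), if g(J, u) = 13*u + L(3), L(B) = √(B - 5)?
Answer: √110/220 - 377*I*√55/22 ≈ 0.047673 - 127.09*I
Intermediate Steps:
L(B) = √(-5 + B)
t = -440
g(J, u) = 13*u + I*√2 (g(J, u) = 13*u + √(-5 + 3) = 13*u + √(-2) = 13*u + I*√2)
h(S) = √2*√S (h(S) = √(S + S) = √(2*S) = √2*√S)
g(-878, -145 - 1*(-435))/h(t) = (13*(-145 - 1*(-435)) + I*√2)/((√2*√(-440))) = (13*(-145 + 435) + I*√2)/((√2*(2*I*√110))) = (13*290 + I*√2)/((4*I*√55)) = (3770 + I*√2)*(-I*√55/220) = -I*√55*(3770 + I*√2)/220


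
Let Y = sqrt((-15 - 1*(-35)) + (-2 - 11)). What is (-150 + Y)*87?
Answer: -13050 + 87*sqrt(7) ≈ -12820.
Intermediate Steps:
Y = sqrt(7) (Y = sqrt((-15 + 35) - 13) = sqrt(20 - 13) = sqrt(7) ≈ 2.6458)
(-150 + Y)*87 = (-150 + sqrt(7))*87 = -13050 + 87*sqrt(7)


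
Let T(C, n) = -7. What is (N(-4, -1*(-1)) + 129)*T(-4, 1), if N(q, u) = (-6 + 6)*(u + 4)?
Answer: -903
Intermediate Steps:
N(q, u) = 0 (N(q, u) = 0*(4 + u) = 0)
(N(-4, -1*(-1)) + 129)*T(-4, 1) = (0 + 129)*(-7) = 129*(-7) = -903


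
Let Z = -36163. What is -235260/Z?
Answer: 235260/36163 ≈ 6.5055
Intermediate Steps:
-235260/Z = -235260/(-36163) = -235260*(-1/36163) = 235260/36163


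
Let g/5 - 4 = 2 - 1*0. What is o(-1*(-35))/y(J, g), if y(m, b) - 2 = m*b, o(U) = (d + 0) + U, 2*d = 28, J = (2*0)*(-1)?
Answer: 49/2 ≈ 24.500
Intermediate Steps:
g = 30 (g = 20 + 5*(2 - 1*0) = 20 + 5*(2 + 0) = 20 + 5*2 = 20 + 10 = 30)
J = 0 (J = 0*(-1) = 0)
d = 14 (d = (½)*28 = 14)
o(U) = 14 + U (o(U) = (14 + 0) + U = 14 + U)
y(m, b) = 2 + b*m (y(m, b) = 2 + m*b = 2 + b*m)
o(-1*(-35))/y(J, g) = (14 - 1*(-35))/(2 + 30*0) = (14 + 35)/(2 + 0) = 49/2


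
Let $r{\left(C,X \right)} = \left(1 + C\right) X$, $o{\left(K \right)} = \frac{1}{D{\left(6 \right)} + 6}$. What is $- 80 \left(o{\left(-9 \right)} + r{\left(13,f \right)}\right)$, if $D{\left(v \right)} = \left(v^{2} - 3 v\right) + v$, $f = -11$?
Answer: $\frac{36952}{3} \approx 12317.0$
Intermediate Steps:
$D{\left(v \right)} = v^{2} - 2 v$
$o{\left(K \right)} = \frac{1}{30}$ ($o{\left(K \right)} = \frac{1}{6 \left(-2 + 6\right) + 6} = \frac{1}{6 \cdot 4 + 6} = \frac{1}{24 + 6} = \frac{1}{30}$)
$r{\left(C,X \right)} = X \left(1 + C\right)$
$- 80 \left(o{\left(-9 \right)} + r{\left(13,f \right)}\right) = - 80 \left(\frac{1}{30} - 11 \left(1 + 13\right)\right) = - 80 \left(\frac{1}{30} - 154\right) = \left(-80\right) \left(- \frac{4619}{30}\right) = \frac{36952}{3}$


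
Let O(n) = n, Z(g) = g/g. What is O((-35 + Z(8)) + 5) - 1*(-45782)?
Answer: 45753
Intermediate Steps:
Z(g) = 1
O((-35 + Z(8)) + 5) - 1*(-45782) = ((-35 + 1) + 5) - 1*(-45782) = (-34 + 5) + 45782 = -29 + 45782 = 45753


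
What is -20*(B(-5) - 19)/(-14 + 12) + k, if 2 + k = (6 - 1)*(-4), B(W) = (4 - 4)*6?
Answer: -212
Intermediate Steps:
B(W) = 0 (B(W) = 0*6 = 0)
k = -22 (k = -2 + (6 - 1)*(-4) = -2 + 5*(-4) = -2 - 20 = -22)
-20*(B(-5) - 19)/(-14 + 12) + k = -20*(0 - 19)/(-14 + 12) - 22 = -(-380)/(-2) - 22 = -(-380)*(-1)/2 - 22 = -20*19/2 - 22 = -190 - 22 = -212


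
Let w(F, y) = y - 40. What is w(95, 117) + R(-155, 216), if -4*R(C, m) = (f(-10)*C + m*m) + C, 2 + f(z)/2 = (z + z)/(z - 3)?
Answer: -602369/52 ≈ -11584.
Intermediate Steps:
w(F, y) = -40 + y
f(z) = -4 + 4*z/(-3 + z) (f(z) = -4 + 2*((z + z)/(z - 3)) = -4 + 2*((2*z)/(-3 + z)) = -4 + 2*(2*z/(-3 + z)) = -4 + 4*z/(-3 + z))
R(C, m) = -m²/4 - C/52 (R(C, m) = -(((12/(-3 - 10))*C + m*m) + C)/4 = -(((12/(-13))*C + m²) + C)/4 = -(((12*(-1/13))*C + m²) + C)/4 = -((-12*C/13 + m²) + C)/4 = -((m² - 12*C/13) + C)/4 = -(m² + C/13)/4 = -m²/4 - C/52)
w(95, 117) + R(-155, 216) = (-40 + 117) + (-¼*216² - 1/52*(-155)) = 77 + (-¼*46656 + 155/52) = 77 + (-11664 + 155/52) = 77 - 606373/52 = -602369/52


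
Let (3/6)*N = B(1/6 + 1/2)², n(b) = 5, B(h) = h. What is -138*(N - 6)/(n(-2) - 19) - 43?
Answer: -1961/21 ≈ -93.381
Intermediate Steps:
N = 8/9 (N = 2*(1/6 + 1/2)² = 2*(1*(⅙) + 1*(½))² = 2*(⅙ + ½)² = 2*(⅔)² = 2*(4/9) = 8/9 ≈ 0.88889)
-138*(N - 6)/(n(-2) - 19) - 43 = -138*(8/9 - 6)/(5 - 19) - 43 = -(-2116)/(3*(-14)) - 43 = -(-2116)*(-1)/(3*14) - 43 = -138*23/63 - 43 = -1058/21 - 43 = -1961/21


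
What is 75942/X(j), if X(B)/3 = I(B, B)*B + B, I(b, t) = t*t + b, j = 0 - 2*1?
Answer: -4219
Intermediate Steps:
j = -2 (j = 0 - 2 = -2)
I(b, t) = b + t² (I(b, t) = t² + b = b + t²)
X(B) = 3*B + 3*B*(B + B²) (X(B) = 3*((B + B²)*B + B) = 3*(B*(B + B²) + B) = 3*(B + B*(B + B²)) = 3*B + 3*B*(B + B²))
75942/X(j) = 75942/((3*(-2)*(1 - 2 + (-2)²))) = 75942/((3*(-2)*(1 - 2 + 4))) = 75942/((3*(-2)*3)) = 75942/(-18) = 75942*(-1/18) = -4219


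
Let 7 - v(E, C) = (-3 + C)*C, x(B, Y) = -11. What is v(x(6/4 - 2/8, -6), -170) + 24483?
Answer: -4920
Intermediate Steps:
v(E, C) = 7 - C*(-3 + C) (v(E, C) = 7 - (-3 + C)*C = 7 - C*(-3 + C))
v(x(6/4 - 2/8, -6), -170) + 24483 = (7 - 1*(-170)² + 3*(-170)) + 24483 = (7 - 1*28900 - 510) + 24483 = (7 - 28900 - 510) + 24483 = -29403 + 24483 = -4920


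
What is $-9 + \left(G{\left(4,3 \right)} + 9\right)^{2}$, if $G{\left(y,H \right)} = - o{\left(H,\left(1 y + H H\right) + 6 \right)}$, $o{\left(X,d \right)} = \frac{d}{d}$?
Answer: $55$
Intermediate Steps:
$o{\left(X,d \right)} = 1$
$G{\left(y,H \right)} = -1$ ($G{\left(y,H \right)} = \left(-1\right) 1 = -1$)
$-9 + \left(G{\left(4,3 \right)} + 9\right)^{2} = -9 + \left(-1 + 9\right)^{2} = -9 + 8^{2} = -9 + 64 = 55$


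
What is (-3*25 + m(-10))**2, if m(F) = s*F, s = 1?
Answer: 7225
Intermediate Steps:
m(F) = F (m(F) = 1*F = F)
(-3*25 + m(-10))**2 = (-3*25 - 10)**2 = (-75 - 10)**2 = (-85)**2 = 7225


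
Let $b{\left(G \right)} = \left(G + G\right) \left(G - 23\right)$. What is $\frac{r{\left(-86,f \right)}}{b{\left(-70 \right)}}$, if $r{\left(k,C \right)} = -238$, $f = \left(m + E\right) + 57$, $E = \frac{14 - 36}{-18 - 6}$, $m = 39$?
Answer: $- \frac{17}{930} \approx -0.01828$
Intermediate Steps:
$b{\left(G \right)} = 2 G \left(-23 + G\right)$
$E = \frac{11}{12}$ ($E = - \frac{22}{-24} = \left(-22\right) \left(- \frac{1}{24}\right) = \frac{11}{12} \approx 0.91667$)
$f = \frac{1163}{12}$ ($f = \left(39 + \frac{11}{12}\right) + 57 = \frac{479}{12} + 57 = \frac{1163}{12} \approx 96.917$)
$\frac{r{\left(-86,f \right)}}{b{\left(-70 \right)}} = - \frac{238}{2 \left(-70\right) \left(-23 - 70\right)} = - \frac{238}{2 \left(-70\right) \left(-93\right)} = - \frac{238}{13020} = \left(-238\right) \frac{1}{13020} = - \frac{17}{930}$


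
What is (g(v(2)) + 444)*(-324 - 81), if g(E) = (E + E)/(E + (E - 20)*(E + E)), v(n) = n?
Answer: -1258578/7 ≈ -1.7980e+5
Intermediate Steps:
g(E) = 2*E/(E + 2*E*(-20 + E)) (g(E) = (2*E)/(E + (-20 + E)*(2*E)) = (2*E)/(E + 2*E*(-20 + E)) = 2*E/(E + 2*E*(-20 + E)))
(g(v(2)) + 444)*(-324 - 81) = (2/(-39 + 2*2) + 444)*(-324 - 81) = (2/(-39 + 4) + 444)*(-405) = (2/(-35) + 444)*(-405) = (2*(-1/35) + 444)*(-405) = (-2/35 + 444)*(-405) = (15538/35)*(-405) = -1258578/7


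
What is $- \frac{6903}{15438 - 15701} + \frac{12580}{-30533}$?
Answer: $\frac{207460759}{8030179} \approx 25.835$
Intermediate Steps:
$- \frac{6903}{15438 - 15701} + \frac{12580}{-30533} = - \frac{6903}{-263} + 12580 \left(- \frac{1}{30533}\right) = \left(-6903\right) \left(- \frac{1}{263}\right) - \frac{12580}{30533} = \frac{6903}{263} - \frac{12580}{30533} = \frac{207460759}{8030179}$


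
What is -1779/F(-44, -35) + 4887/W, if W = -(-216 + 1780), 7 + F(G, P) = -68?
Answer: 805277/39100 ≈ 20.595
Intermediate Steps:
F(G, P) = -75 (F(G, P) = -7 - 68 = -75)
W = -1564 (W = -1*1564 = -1564)
-1779/F(-44, -35) + 4887/W = -1779/(-75) + 4887/(-1564) = -1779*(-1/75) + 4887*(-1/1564) = 593/25 - 4887/1564 = 805277/39100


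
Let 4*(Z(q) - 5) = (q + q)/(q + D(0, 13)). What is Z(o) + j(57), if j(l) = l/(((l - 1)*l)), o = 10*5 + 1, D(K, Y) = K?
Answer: 309/56 ≈ 5.5179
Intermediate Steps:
o = 51 (o = 50 + 1 = 51)
Z(q) = 11/2 (Z(q) = 5 + ((q + q)/(q + 0))/4 = 5 + ((2*q)/q)/4 = 5 + (¼)*2 = 5 + ½ = 11/2)
j(l) = 1/(-1 + l) (j(l) = l/(((-1 + l)*l)) = l/((l*(-1 + l))) = l*(1/(l*(-1 + l))) = 1/(-1 + l))
Z(o) + j(57) = 11/2 + 1/(-1 + 57) = 11/2 + 1/56 = 309/56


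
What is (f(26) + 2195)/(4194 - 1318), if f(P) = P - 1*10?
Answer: 2211/2876 ≈ 0.76878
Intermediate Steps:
f(P) = -10 + P (f(P) = P - 10 = -10 + P)
(f(26) + 2195)/(4194 - 1318) = ((-10 + 26) + 2195)/(4194 - 1318) = (16 + 2195)/2876 = 2211*(1/2876) = 2211/2876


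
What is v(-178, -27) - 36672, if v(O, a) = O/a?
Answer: -989966/27 ≈ -36665.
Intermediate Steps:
v(-178, -27) - 36672 = -178/(-27) - 36672 = -178*(-1/27) - 36672 = 178/27 - 36672 = -989966/27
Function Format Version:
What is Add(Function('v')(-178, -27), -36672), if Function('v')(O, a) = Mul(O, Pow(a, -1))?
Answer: Rational(-989966, 27) ≈ -36665.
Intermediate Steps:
Add(Function('v')(-178, -27), -36672) = Add(Mul(-178, Pow(-27, -1)), -36672) = Add(Mul(-178, Rational(-1, 27)), -36672) = Add(Rational(178, 27), -36672) = Rational(-989966, 27)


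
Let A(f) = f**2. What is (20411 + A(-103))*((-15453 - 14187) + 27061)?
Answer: -80000580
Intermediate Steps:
(20411 + A(-103))*((-15453 - 14187) + 27061) = (20411 + (-103)**2)*((-15453 - 14187) + 27061) = (20411 + 10609)*(-29640 + 27061) = 31020*(-2579) = -80000580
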